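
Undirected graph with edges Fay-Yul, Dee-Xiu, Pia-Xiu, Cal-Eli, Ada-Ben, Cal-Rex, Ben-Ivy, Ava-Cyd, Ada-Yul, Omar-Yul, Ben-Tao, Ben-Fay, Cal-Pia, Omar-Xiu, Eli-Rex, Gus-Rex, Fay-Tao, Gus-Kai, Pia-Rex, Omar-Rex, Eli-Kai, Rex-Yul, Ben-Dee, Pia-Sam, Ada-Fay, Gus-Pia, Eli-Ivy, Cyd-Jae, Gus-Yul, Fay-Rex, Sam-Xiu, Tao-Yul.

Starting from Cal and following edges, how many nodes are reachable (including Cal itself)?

16

BFS from Cal visits: Cal, Eli, Pia, Rex, Ivy, Kai, Gus, Sam, Xiu, Fay, Omar, Yul, Ben, Dee, Ada, Tao
Reachable nodes: 16 of 19 total.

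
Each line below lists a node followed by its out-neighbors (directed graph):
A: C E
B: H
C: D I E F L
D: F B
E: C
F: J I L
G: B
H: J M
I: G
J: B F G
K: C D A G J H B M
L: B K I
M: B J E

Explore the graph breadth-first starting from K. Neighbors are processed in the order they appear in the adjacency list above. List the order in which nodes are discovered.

Visit K; enqueue C, D, A, G, J, H, B, M → queue [C, D, A, G, J, H, B, M]
Visit C; enqueue I, E, F, L → queue [D, A, G, J, H, B, M, I, E, F, L]
Visit D → queue [A, G, J, H, B, M, I, E, F, L]
Visit A → queue [G, J, H, B, M, I, E, F, L]
Visit G → queue [J, H, B, M, I, E, F, L]
Visit J → queue [H, B, M, I, E, F, L]
Visit H → queue [B, M, I, E, F, L]
Visit B → queue [M, I, E, F, L]
Visit M → queue [I, E, F, L]
Visit I → queue [E, F, L]
Visit E → queue [F, L]
Visit F → queue [L]
Visit L → queue []

K C D A G J H B M I E F L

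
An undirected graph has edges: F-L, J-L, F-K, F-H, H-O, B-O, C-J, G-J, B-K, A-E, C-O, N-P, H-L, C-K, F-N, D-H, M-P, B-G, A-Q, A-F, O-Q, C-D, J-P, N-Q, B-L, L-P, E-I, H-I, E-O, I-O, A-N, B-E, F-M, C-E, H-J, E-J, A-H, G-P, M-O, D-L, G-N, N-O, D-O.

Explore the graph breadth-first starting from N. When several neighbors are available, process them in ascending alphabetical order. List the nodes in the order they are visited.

Visit N; enqueue A, F, G, O, P, Q → queue [A, F, G, O, P, Q]
Visit A; enqueue E, H → queue [F, G, O, P, Q, E, H]
Visit F; enqueue K, L, M → queue [G, O, P, Q, E, H, K, L, M]
Visit G; enqueue B, J → queue [O, P, Q, E, H, K, L, M, B, J]
Visit O; enqueue C, D, I → queue [P, Q, E, H, K, L, M, B, J, C, D, I]
Visit P → queue [Q, E, H, K, L, M, B, J, C, D, I]
Visit Q → queue [E, H, K, L, M, B, J, C, D, I]
Visit E → queue [H, K, L, M, B, J, C, D, I]
Visit H → queue [K, L, M, B, J, C, D, I]
Visit K → queue [L, M, B, J, C, D, I]
Visit L → queue [M, B, J, C, D, I]
Visit M → queue [B, J, C, D, I]
Visit B → queue [J, C, D, I]
Visit J → queue [C, D, I]
Visit C → queue [D, I]
Visit D → queue [I]
Visit I → queue []

N -> A -> F -> G -> O -> P -> Q -> E -> H -> K -> L -> M -> B -> J -> C -> D -> I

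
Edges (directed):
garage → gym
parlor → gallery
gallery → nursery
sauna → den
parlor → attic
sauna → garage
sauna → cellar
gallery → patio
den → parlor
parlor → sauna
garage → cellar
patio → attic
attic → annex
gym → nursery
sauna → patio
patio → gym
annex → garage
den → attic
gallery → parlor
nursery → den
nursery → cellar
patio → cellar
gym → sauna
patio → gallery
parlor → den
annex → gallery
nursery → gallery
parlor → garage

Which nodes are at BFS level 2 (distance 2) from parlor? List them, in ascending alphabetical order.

Level 0: parlor
Level 1: attic, den, gallery, garage, sauna
Level 2: annex, cellar, gym, nursery, patio

annex, cellar, gym, nursery, patio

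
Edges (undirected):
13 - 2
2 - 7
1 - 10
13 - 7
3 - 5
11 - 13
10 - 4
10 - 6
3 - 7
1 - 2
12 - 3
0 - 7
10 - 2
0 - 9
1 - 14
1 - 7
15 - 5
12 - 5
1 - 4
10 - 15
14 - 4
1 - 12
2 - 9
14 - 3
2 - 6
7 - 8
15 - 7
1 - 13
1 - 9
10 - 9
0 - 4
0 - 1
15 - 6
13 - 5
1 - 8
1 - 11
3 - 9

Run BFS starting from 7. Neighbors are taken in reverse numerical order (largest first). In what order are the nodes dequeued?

Visit 7; enqueue 15, 13, 8, 3, 2, 1, 0 → queue [15, 13, 8, 3, 2, 1, 0]
Visit 15; enqueue 10, 6, 5 → queue [13, 8, 3, 2, 1, 0, 10, 6, 5]
Visit 13; enqueue 11 → queue [8, 3, 2, 1, 0, 10, 6, 5, 11]
Visit 8 → queue [3, 2, 1, 0, 10, 6, 5, 11]
Visit 3; enqueue 14, 12, 9 → queue [2, 1, 0, 10, 6, 5, 11, 14, 12, 9]
Visit 2 → queue [1, 0, 10, 6, 5, 11, 14, 12, 9]
Visit 1; enqueue 4 → queue [0, 10, 6, 5, 11, 14, 12, 9, 4]
Visit 0 → queue [10, 6, 5, 11, 14, 12, 9, 4]
Visit 10 → queue [6, 5, 11, 14, 12, 9, 4]
Visit 6 → queue [5, 11, 14, 12, 9, 4]
Visit 5 → queue [11, 14, 12, 9, 4]
Visit 11 → queue [14, 12, 9, 4]
Visit 14 → queue [12, 9, 4]
Visit 12 → queue [9, 4]
Visit 9 → queue [4]
Visit 4 → queue []

7, 15, 13, 8, 3, 2, 1, 0, 10, 6, 5, 11, 14, 12, 9, 4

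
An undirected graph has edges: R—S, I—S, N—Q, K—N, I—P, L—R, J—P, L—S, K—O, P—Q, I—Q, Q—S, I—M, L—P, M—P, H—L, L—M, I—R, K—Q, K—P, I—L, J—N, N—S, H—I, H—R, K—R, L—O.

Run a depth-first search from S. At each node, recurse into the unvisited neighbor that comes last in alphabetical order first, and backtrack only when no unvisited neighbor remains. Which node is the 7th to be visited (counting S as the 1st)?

K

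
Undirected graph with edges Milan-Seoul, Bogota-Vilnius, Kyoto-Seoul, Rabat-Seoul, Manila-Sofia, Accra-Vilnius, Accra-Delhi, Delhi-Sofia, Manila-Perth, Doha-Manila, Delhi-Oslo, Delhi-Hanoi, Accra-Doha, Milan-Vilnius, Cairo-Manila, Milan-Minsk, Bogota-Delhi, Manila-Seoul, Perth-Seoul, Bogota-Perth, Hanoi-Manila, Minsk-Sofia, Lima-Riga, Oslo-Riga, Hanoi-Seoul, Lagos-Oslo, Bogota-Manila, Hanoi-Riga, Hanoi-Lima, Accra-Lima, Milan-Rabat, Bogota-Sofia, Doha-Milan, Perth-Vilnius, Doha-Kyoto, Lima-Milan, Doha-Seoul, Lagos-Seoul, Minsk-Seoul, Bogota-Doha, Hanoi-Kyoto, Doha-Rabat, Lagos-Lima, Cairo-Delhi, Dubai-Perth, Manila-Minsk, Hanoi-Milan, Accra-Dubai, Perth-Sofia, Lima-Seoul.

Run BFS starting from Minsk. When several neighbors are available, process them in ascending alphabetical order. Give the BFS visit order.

Minsk -> Manila -> Milan -> Seoul -> Sofia -> Bogota -> Cairo -> Doha -> Hanoi -> Perth -> Lima -> Rabat -> Vilnius -> Kyoto -> Lagos -> Delhi -> Accra -> Riga -> Dubai -> Oslo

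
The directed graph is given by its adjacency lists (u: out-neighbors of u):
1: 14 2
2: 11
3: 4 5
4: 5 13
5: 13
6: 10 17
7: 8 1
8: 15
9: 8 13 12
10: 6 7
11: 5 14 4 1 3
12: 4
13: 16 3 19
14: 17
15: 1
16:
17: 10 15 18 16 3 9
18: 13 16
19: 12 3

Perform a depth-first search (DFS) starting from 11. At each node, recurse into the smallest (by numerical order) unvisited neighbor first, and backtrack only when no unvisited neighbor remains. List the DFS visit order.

11 → 1 → 2 → 14 → 17 → 3 → 4 → 5 → 13 → 16 → 19 → 12 → 9 → 8 → 15 → 10 → 6 → 7 → 18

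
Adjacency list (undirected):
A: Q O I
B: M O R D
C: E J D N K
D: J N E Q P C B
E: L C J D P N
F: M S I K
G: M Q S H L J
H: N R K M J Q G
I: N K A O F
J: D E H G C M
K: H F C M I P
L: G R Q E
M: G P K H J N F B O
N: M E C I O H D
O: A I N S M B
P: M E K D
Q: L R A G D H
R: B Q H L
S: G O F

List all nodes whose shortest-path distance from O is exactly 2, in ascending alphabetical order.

Level 0: O
Level 1: A, B, I, M, N, S
Level 2: C, D, E, F, G, H, J, K, P, Q, R
Level 3: L

C, D, E, F, G, H, J, K, P, Q, R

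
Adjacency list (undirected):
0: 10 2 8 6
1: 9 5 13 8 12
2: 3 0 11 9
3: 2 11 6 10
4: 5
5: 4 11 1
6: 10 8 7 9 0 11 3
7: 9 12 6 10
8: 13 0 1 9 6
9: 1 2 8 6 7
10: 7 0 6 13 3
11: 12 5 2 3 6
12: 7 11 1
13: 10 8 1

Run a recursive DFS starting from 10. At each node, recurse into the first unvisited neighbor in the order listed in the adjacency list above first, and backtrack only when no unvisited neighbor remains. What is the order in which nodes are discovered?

10 → 7 → 9 → 1 → 5 → 4 → 11 → 12 → 2 → 3 → 6 → 8 → 13 → 0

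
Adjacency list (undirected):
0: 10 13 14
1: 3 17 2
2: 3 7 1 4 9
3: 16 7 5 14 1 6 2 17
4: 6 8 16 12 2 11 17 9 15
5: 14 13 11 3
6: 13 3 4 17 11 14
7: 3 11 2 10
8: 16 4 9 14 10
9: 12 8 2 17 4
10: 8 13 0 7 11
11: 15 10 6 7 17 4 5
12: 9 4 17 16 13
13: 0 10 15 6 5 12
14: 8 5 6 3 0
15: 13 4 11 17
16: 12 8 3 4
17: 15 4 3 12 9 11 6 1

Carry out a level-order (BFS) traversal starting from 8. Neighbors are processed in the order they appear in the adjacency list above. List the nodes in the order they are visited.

8 16 4 9 14 10 12 3 6 2 11 17 15 5 0 13 7 1

Visit 8; enqueue 16, 4, 9, 14, 10 → queue [16, 4, 9, 14, 10]
Visit 16; enqueue 12, 3 → queue [4, 9, 14, 10, 12, 3]
Visit 4; enqueue 6, 2, 11, 17, 15 → queue [9, 14, 10, 12, 3, 6, 2, 11, 17, 15]
Visit 9 → queue [14, 10, 12, 3, 6, 2, 11, 17, 15]
Visit 14; enqueue 5, 0 → queue [10, 12, 3, 6, 2, 11, 17, 15, 5, 0]
Visit 10; enqueue 13, 7 → queue [12, 3, 6, 2, 11, 17, 15, 5, 0, 13, 7]
Visit 12 → queue [3, 6, 2, 11, 17, 15, 5, 0, 13, 7]
Visit 3; enqueue 1 → queue [6, 2, 11, 17, 15, 5, 0, 13, 7, 1]
Visit 6 → queue [2, 11, 17, 15, 5, 0, 13, 7, 1]
Visit 2 → queue [11, 17, 15, 5, 0, 13, 7, 1]
Visit 11 → queue [17, 15, 5, 0, 13, 7, 1]
Visit 17 → queue [15, 5, 0, 13, 7, 1]
Visit 15 → queue [5, 0, 13, 7, 1]
Visit 5 → queue [0, 13, 7, 1]
Visit 0 → queue [13, 7, 1]
Visit 13 → queue [7, 1]
Visit 7 → queue [1]
Visit 1 → queue []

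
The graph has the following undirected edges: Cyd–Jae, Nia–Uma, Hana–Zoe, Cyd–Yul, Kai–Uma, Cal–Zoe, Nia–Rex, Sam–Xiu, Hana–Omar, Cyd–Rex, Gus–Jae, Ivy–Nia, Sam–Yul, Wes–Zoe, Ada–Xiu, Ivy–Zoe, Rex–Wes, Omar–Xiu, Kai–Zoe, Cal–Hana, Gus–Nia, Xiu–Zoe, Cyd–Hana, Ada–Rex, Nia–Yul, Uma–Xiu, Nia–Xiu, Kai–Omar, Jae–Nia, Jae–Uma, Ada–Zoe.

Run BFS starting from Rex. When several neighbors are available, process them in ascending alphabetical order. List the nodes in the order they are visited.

Visit Rex; enqueue Ada, Cyd, Nia, Wes → queue [Ada, Cyd, Nia, Wes]
Visit Ada; enqueue Xiu, Zoe → queue [Cyd, Nia, Wes, Xiu, Zoe]
Visit Cyd; enqueue Hana, Jae, Yul → queue [Nia, Wes, Xiu, Zoe, Hana, Jae, Yul]
Visit Nia; enqueue Gus, Ivy, Uma → queue [Wes, Xiu, Zoe, Hana, Jae, Yul, Gus, Ivy, Uma]
Visit Wes → queue [Xiu, Zoe, Hana, Jae, Yul, Gus, Ivy, Uma]
Visit Xiu; enqueue Omar, Sam → queue [Zoe, Hana, Jae, Yul, Gus, Ivy, Uma, Omar, Sam]
Visit Zoe; enqueue Cal, Kai → queue [Hana, Jae, Yul, Gus, Ivy, Uma, Omar, Sam, Cal, Kai]
Visit Hana → queue [Jae, Yul, Gus, Ivy, Uma, Omar, Sam, Cal, Kai]
Visit Jae → queue [Yul, Gus, Ivy, Uma, Omar, Sam, Cal, Kai]
Visit Yul → queue [Gus, Ivy, Uma, Omar, Sam, Cal, Kai]
Visit Gus → queue [Ivy, Uma, Omar, Sam, Cal, Kai]
Visit Ivy → queue [Uma, Omar, Sam, Cal, Kai]
Visit Uma → queue [Omar, Sam, Cal, Kai]
Visit Omar → queue [Sam, Cal, Kai]
Visit Sam → queue [Cal, Kai]
Visit Cal → queue [Kai]
Visit Kai → queue []

Rex Ada Cyd Nia Wes Xiu Zoe Hana Jae Yul Gus Ivy Uma Omar Sam Cal Kai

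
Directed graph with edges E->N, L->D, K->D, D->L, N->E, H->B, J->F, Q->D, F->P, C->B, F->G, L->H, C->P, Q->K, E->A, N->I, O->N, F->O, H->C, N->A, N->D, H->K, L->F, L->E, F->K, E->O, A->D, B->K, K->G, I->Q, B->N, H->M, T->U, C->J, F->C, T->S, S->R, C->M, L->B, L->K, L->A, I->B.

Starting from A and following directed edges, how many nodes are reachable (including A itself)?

17

BFS from A visits: A, D, L, K, H, F, E, B, G, M, C, P, O, N, J, I, Q
Reachable nodes: 17 of 21 total.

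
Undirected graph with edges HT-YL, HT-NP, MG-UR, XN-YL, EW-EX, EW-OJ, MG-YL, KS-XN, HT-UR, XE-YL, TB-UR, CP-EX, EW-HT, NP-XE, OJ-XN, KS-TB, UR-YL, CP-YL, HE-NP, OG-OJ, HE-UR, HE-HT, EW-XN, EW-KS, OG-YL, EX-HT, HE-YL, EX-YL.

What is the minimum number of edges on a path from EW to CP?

Level 0: EW
Level 1: EX, HT, KS, OJ, XN
Level 2: CP, HE, NP, OG, TB, UR, YL
Level 3: MG, XE
CP first appears at level 2.

2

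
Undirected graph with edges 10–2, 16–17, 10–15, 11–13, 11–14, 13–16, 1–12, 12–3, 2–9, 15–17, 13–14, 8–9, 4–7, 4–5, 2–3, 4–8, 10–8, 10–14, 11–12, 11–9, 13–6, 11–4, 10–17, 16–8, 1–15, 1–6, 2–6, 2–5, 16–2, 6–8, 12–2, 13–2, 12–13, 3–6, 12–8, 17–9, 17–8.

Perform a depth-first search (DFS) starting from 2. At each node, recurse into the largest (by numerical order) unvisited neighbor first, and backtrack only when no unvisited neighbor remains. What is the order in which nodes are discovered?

Visit 2
2 → 16
16 → 17
17 → 15
15 → 10
10 → 14
14 → 13
13 → 12
12 → 11
11 → 9
9 → 8
8 → 6
6 → 3
6 → 1
8 → 4
4 → 7
4 → 5

2 16 17 15 10 14 13 12 11 9 8 6 3 1 4 7 5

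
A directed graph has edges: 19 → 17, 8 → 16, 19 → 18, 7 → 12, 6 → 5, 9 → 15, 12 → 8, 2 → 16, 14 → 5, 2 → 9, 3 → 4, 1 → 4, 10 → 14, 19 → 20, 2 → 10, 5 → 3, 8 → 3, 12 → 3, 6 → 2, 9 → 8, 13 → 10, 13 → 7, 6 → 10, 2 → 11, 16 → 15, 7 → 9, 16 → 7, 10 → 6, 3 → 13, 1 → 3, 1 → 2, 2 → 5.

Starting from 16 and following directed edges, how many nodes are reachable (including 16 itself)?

BFS from 16 visits: 16, 15, 7, 12, 9, 8, 3, 13, 4, 10, 14, 6, 5, 2, 11
Reachable nodes: 15 of 20 total.

15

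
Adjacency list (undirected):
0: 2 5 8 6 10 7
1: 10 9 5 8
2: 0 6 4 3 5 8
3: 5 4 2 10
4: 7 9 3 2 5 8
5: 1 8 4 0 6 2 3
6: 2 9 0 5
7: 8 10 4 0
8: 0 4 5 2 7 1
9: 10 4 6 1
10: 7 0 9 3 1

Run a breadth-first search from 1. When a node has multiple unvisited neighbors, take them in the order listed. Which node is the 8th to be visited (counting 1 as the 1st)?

3

Visit 1; enqueue 10, 9, 5, 8 → queue [10, 9, 5, 8]
Visit 10; enqueue 7, 0, 3 → queue [9, 5, 8, 7, 0, 3]
Visit 9; enqueue 4, 6 → queue [5, 8, 7, 0, 3, 4, 6]
Visit 5; enqueue 2 → queue [8, 7, 0, 3, 4, 6, 2]
Visit 8 → queue [7, 0, 3, 4, 6, 2]
Visit 7 → queue [0, 3, 4, 6, 2]
Visit 0 → queue [3, 4, 6, 2]
Visit 3 → queue [4, 6, 2]
Visit 4 → queue [6, 2]
Visit 6 → queue [2]
Visit 2 → queue []

Visit order: 1, 10, 9, 5, 8, 7, 0, 3, 4, 6, 2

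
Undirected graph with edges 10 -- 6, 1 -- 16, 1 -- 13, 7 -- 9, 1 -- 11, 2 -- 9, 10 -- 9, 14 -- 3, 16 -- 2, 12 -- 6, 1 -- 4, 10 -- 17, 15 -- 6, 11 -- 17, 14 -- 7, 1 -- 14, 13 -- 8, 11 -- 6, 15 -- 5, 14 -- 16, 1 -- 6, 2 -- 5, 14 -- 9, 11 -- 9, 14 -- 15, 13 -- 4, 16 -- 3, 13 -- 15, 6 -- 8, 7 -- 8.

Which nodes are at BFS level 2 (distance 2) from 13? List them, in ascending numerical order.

5, 6, 7, 11, 14, 16

Level 0: 13
Level 1: 1, 4, 8, 15
Level 2: 5, 6, 7, 11, 14, 16
Level 3: 2, 3, 9, 10, 12, 17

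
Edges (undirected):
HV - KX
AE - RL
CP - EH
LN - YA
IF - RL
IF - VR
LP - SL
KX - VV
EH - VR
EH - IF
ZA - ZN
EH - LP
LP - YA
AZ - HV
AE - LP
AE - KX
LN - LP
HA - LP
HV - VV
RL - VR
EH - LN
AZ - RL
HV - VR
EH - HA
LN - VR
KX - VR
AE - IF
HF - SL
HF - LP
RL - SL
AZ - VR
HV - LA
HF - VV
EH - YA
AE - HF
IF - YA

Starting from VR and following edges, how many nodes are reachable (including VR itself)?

BFS from VR visits: VR, AZ, EH, HV, IF, KX, LN, RL, CP, HA, LP, YA, LA, VV, AE, SL, HF
Reachable nodes: 17 of 19 total.

17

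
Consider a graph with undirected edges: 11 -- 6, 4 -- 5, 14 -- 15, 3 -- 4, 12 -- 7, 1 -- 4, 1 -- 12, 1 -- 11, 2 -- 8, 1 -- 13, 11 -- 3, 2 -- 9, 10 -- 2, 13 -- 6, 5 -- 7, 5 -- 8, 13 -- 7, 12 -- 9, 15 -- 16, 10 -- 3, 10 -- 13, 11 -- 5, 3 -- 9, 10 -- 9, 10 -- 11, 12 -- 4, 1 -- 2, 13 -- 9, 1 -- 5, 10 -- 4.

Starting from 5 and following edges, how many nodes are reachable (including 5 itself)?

BFS from 5 visits: 5, 1, 4, 7, 8, 11, 2, 12, 13, 3, 10, 6, 9
Reachable nodes: 13 of 16 total.

13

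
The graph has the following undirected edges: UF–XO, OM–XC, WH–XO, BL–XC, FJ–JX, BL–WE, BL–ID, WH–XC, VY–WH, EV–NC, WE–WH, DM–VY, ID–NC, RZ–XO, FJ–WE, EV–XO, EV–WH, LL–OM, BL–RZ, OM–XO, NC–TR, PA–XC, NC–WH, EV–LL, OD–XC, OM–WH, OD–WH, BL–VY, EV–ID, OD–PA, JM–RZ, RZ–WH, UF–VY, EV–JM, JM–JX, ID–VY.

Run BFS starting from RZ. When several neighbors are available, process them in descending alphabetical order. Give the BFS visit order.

Visit RZ; enqueue XO, WH, JM, BL → queue [XO, WH, JM, BL]
Visit XO; enqueue UF, OM, EV → queue [WH, JM, BL, UF, OM, EV]
Visit WH; enqueue XC, WE, VY, OD, NC → queue [JM, BL, UF, OM, EV, XC, WE, VY, OD, NC]
Visit JM; enqueue JX → queue [BL, UF, OM, EV, XC, WE, VY, OD, NC, JX]
Visit BL; enqueue ID → queue [UF, OM, EV, XC, WE, VY, OD, NC, JX, ID]
Visit UF → queue [OM, EV, XC, WE, VY, OD, NC, JX, ID]
Visit OM; enqueue LL → queue [EV, XC, WE, VY, OD, NC, JX, ID, LL]
Visit EV → queue [XC, WE, VY, OD, NC, JX, ID, LL]
Visit XC; enqueue PA → queue [WE, VY, OD, NC, JX, ID, LL, PA]
Visit WE; enqueue FJ → queue [VY, OD, NC, JX, ID, LL, PA, FJ]
Visit VY; enqueue DM → queue [OD, NC, JX, ID, LL, PA, FJ, DM]
Visit OD → queue [NC, JX, ID, LL, PA, FJ, DM]
Visit NC; enqueue TR → queue [JX, ID, LL, PA, FJ, DM, TR]
Visit JX → queue [ID, LL, PA, FJ, DM, TR]
Visit ID → queue [LL, PA, FJ, DM, TR]
Visit LL → queue [PA, FJ, DM, TR]
Visit PA → queue [FJ, DM, TR]
Visit FJ → queue [DM, TR]
Visit DM → queue [TR]
Visit TR → queue []

RZ → XO → WH → JM → BL → UF → OM → EV → XC → WE → VY → OD → NC → JX → ID → LL → PA → FJ → DM → TR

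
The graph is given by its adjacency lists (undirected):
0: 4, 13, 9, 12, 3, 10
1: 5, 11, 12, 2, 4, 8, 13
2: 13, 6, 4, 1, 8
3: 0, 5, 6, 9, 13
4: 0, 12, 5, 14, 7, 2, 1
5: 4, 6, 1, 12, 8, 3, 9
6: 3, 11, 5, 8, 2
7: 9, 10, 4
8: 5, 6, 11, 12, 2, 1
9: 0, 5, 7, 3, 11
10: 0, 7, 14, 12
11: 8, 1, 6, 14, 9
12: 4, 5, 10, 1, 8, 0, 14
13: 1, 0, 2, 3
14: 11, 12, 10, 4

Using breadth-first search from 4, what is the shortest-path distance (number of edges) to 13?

2

Level 0: 4
Level 1: 0, 1, 2, 5, 7, 12, 14
Level 2: 3, 6, 8, 9, 10, 11, 13
13 first appears at level 2.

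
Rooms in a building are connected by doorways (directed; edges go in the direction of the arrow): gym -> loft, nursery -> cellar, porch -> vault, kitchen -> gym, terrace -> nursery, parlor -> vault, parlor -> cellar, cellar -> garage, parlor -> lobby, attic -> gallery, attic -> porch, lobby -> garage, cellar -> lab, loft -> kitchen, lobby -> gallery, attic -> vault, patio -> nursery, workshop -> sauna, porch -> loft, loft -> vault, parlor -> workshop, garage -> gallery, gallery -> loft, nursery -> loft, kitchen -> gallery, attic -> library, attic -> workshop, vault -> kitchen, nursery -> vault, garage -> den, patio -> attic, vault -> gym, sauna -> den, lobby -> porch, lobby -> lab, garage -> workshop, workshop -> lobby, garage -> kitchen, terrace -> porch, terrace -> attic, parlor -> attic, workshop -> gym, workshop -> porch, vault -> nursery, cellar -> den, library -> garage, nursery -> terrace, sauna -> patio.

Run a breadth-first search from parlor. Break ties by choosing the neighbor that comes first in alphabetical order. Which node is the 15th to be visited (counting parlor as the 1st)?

Visit parlor; enqueue attic, cellar, lobby, vault, workshop → queue [attic, cellar, lobby, vault, workshop]
Visit attic; enqueue gallery, library, porch → queue [cellar, lobby, vault, workshop, gallery, library, porch]
Visit cellar; enqueue den, garage, lab → queue [lobby, vault, workshop, gallery, library, porch, den, garage, lab]
Visit lobby → queue [vault, workshop, gallery, library, porch, den, garage, lab]
Visit vault; enqueue gym, kitchen, nursery → queue [workshop, gallery, library, porch, den, garage, lab, gym, kitchen, nursery]
Visit workshop; enqueue sauna → queue [gallery, library, porch, den, garage, lab, gym, kitchen, nursery, sauna]
Visit gallery; enqueue loft → queue [library, porch, den, garage, lab, gym, kitchen, nursery, sauna, loft]
Visit library → queue [porch, den, garage, lab, gym, kitchen, nursery, sauna, loft]
Visit porch → queue [den, garage, lab, gym, kitchen, nursery, sauna, loft]
Visit den → queue [garage, lab, gym, kitchen, nursery, sauna, loft]
Visit garage → queue [lab, gym, kitchen, nursery, sauna, loft]
Visit lab → queue [gym, kitchen, nursery, sauna, loft]
Visit gym → queue [kitchen, nursery, sauna, loft]
Visit kitchen → queue [nursery, sauna, loft]
Visit nursery; enqueue terrace → queue [sauna, loft, terrace]
Visit sauna; enqueue patio → queue [loft, terrace, patio]
Visit loft → queue [terrace, patio]
Visit terrace → queue [patio]
Visit patio → queue []

Visit order: parlor, attic, cellar, lobby, vault, workshop, gallery, library, porch, den, garage, lab, gym, kitchen, nursery, sauna, loft, terrace, patio

nursery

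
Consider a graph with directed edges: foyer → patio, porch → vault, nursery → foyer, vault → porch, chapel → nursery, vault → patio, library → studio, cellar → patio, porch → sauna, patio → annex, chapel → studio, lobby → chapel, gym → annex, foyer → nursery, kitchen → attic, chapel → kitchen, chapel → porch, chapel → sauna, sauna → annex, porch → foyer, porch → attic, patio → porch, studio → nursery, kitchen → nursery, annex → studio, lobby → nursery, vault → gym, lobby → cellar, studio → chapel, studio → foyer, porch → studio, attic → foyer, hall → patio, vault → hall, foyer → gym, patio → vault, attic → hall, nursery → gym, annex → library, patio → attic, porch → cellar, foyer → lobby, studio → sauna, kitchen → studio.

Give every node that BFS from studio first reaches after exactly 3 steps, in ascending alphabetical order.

Level 0: studio
Level 1: chapel, foyer, nursery, sauna
Level 2: annex, gym, kitchen, lobby, patio, porch
Level 3: attic, cellar, library, vault
Level 4: hall

attic, cellar, library, vault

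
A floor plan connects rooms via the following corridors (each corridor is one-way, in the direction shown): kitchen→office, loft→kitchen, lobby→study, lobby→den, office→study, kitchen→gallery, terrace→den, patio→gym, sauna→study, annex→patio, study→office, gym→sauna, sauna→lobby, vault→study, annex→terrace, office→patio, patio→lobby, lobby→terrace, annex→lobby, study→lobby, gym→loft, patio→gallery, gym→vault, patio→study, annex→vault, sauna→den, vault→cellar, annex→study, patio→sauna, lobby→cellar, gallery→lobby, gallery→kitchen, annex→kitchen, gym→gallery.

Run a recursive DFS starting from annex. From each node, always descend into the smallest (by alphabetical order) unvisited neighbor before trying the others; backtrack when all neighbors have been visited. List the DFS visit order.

Visit annex
annex → kitchen
kitchen → gallery
gallery → lobby
lobby → cellar
lobby → den
lobby → study
study → office
office → patio
patio → gym
gym → loft
gym → sauna
gym → vault
lobby → terrace

annex -> kitchen -> gallery -> lobby -> cellar -> den -> study -> office -> patio -> gym -> loft -> sauna -> vault -> terrace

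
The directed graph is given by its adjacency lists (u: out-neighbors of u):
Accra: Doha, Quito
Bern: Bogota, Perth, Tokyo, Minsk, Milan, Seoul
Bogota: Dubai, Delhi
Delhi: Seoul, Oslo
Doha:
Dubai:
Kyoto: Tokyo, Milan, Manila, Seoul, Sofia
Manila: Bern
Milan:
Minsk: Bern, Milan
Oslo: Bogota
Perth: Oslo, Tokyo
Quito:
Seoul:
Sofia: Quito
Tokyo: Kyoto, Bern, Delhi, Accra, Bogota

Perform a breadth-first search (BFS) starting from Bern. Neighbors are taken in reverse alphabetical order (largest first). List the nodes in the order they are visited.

Visit Bern; enqueue Tokyo, Seoul, Perth, Minsk, Milan, Bogota → queue [Tokyo, Seoul, Perth, Minsk, Milan, Bogota]
Visit Tokyo; enqueue Kyoto, Delhi, Accra → queue [Seoul, Perth, Minsk, Milan, Bogota, Kyoto, Delhi, Accra]
Visit Seoul → queue [Perth, Minsk, Milan, Bogota, Kyoto, Delhi, Accra]
Visit Perth; enqueue Oslo → queue [Minsk, Milan, Bogota, Kyoto, Delhi, Accra, Oslo]
Visit Minsk → queue [Milan, Bogota, Kyoto, Delhi, Accra, Oslo]
Visit Milan → queue [Bogota, Kyoto, Delhi, Accra, Oslo]
Visit Bogota; enqueue Dubai → queue [Kyoto, Delhi, Accra, Oslo, Dubai]
Visit Kyoto; enqueue Sofia, Manila → queue [Delhi, Accra, Oslo, Dubai, Sofia, Manila]
Visit Delhi → queue [Accra, Oslo, Dubai, Sofia, Manila]
Visit Accra; enqueue Quito, Doha → queue [Oslo, Dubai, Sofia, Manila, Quito, Doha]
Visit Oslo → queue [Dubai, Sofia, Manila, Quito, Doha]
Visit Dubai → queue [Sofia, Manila, Quito, Doha]
Visit Sofia → queue [Manila, Quito, Doha]
Visit Manila → queue [Quito, Doha]
Visit Quito → queue [Doha]
Visit Doha → queue []

Bern, Tokyo, Seoul, Perth, Minsk, Milan, Bogota, Kyoto, Delhi, Accra, Oslo, Dubai, Sofia, Manila, Quito, Doha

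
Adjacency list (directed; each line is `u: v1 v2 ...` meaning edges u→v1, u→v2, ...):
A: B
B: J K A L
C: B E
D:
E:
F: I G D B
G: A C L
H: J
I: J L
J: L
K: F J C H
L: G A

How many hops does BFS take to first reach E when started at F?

Level 0: F
Level 1: B, D, G, I
Level 2: A, C, J, K, L
Level 3: E, H
E first appears at level 3.

3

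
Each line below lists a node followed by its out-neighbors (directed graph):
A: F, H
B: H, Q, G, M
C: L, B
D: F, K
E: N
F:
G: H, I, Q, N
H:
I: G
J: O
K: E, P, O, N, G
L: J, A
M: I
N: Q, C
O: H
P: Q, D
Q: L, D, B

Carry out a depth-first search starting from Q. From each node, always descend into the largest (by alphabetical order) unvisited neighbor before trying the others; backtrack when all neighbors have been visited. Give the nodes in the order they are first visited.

Q -> L -> J -> O -> H -> A -> F -> D -> K -> P -> N -> C -> B -> M -> I -> G -> E

Visit Q
Q → L
L → J
J → O
O → H
L → A
A → F
Q → D
D → K
K → P
K → N
N → C
C → B
B → M
M → I
I → G
K → E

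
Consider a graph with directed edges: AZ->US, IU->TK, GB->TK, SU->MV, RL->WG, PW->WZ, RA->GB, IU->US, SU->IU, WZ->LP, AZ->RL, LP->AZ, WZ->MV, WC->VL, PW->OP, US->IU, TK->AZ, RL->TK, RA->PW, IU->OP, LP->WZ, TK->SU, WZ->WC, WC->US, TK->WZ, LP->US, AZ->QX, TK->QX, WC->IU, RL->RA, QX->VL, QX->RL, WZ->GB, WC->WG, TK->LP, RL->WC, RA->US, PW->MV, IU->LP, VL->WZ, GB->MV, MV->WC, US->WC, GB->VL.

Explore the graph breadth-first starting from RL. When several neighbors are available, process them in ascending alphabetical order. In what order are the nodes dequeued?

RL -> RA -> TK -> WC -> WG -> GB -> PW -> US -> AZ -> LP -> QX -> SU -> WZ -> IU -> VL -> MV -> OP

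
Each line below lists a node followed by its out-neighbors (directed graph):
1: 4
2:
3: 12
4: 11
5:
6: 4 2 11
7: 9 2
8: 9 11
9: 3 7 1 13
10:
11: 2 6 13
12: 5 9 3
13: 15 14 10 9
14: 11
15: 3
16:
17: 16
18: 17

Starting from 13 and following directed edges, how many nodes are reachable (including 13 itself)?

BFS from 13 visits: 13, 15, 14, 10, 9, 3, 11, 7, 1, 12, 6, 2, 4, 5
Reachable nodes: 14 of 18 total.

14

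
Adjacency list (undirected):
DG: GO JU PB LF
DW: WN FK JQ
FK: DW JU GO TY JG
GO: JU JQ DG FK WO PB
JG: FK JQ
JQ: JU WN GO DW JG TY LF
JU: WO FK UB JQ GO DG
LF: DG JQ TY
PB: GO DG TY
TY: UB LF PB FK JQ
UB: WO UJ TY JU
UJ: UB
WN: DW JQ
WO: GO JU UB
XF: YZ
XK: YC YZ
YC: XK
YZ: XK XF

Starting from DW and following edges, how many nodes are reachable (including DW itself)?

14

BFS from DW visits: DW, WN, JQ, FK, TY, LF, JU, JG, GO, UB, PB, DG, WO, UJ
Reachable nodes: 14 of 18 total.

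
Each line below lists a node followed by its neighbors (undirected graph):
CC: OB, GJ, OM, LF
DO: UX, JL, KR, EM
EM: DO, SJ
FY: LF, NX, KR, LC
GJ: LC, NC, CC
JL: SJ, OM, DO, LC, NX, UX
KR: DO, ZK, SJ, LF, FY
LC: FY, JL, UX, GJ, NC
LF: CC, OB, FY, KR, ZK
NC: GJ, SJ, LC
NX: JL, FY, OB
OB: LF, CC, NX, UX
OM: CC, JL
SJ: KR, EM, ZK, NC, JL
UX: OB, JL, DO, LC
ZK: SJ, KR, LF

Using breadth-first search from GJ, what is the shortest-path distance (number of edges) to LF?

Level 0: GJ
Level 1: CC, LC, NC
Level 2: FY, JL, LF, OB, OM, SJ, UX
Level 3: DO, EM, KR, NX, ZK
LF first appears at level 2.

2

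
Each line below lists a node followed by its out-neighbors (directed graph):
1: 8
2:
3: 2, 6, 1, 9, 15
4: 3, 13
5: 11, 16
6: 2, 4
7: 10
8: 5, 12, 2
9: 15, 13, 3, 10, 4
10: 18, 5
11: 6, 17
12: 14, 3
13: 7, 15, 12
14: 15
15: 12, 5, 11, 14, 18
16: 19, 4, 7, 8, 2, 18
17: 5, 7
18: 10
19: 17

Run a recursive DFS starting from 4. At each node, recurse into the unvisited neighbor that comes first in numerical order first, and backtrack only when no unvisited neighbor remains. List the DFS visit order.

Visit 4
4 → 3
3 → 1
1 → 8
8 → 2
8 → 5
5 → 11
11 → 6
11 → 17
17 → 7
7 → 10
10 → 18
5 → 16
16 → 19
8 → 12
12 → 14
14 → 15
3 → 9
9 → 13

4 3 1 8 2 5 11 6 17 7 10 18 16 19 12 14 15 9 13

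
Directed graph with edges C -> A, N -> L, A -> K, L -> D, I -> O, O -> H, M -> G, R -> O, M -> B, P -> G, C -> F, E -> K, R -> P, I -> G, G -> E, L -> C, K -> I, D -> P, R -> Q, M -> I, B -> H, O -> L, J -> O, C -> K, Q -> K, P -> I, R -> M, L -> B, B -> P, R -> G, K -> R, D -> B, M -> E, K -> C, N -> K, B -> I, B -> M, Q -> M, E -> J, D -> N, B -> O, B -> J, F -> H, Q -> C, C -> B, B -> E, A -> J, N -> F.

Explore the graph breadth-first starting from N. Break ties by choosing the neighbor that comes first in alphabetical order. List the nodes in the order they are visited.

Visit N; enqueue F, K, L → queue [F, K, L]
Visit F; enqueue H → queue [K, L, H]
Visit K; enqueue C, I, R → queue [L, H, C, I, R]
Visit L; enqueue B, D → queue [H, C, I, R, B, D]
Visit H → queue [C, I, R, B, D]
Visit C; enqueue A → queue [I, R, B, D, A]
Visit I; enqueue G, O → queue [R, B, D, A, G, O]
Visit R; enqueue M, P, Q → queue [B, D, A, G, O, M, P, Q]
Visit B; enqueue E, J → queue [D, A, G, O, M, P, Q, E, J]
Visit D → queue [A, G, O, M, P, Q, E, J]
Visit A → queue [G, O, M, P, Q, E, J]
Visit G → queue [O, M, P, Q, E, J]
Visit O → queue [M, P, Q, E, J]
Visit M → queue [P, Q, E, J]
Visit P → queue [Q, E, J]
Visit Q → queue [E, J]
Visit E → queue [J]
Visit J → queue []

N, F, K, L, H, C, I, R, B, D, A, G, O, M, P, Q, E, J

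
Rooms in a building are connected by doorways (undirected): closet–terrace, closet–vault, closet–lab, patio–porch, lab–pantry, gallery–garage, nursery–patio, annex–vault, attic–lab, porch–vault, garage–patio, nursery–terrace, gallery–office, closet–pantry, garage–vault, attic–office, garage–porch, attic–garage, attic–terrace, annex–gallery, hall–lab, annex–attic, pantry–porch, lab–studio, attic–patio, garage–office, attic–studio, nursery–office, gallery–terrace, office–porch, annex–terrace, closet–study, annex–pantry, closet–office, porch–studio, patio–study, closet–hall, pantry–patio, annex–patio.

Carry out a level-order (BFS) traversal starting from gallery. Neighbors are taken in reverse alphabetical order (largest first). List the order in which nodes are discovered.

gallery -> terrace -> office -> garage -> annex -> nursery -> closet -> attic -> porch -> vault -> patio -> pantry -> study -> lab -> hall -> studio

Visit gallery; enqueue terrace, office, garage, annex → queue [terrace, office, garage, annex]
Visit terrace; enqueue nursery, closet, attic → queue [office, garage, annex, nursery, closet, attic]
Visit office; enqueue porch → queue [garage, annex, nursery, closet, attic, porch]
Visit garage; enqueue vault, patio → queue [annex, nursery, closet, attic, porch, vault, patio]
Visit annex; enqueue pantry → queue [nursery, closet, attic, porch, vault, patio, pantry]
Visit nursery → queue [closet, attic, porch, vault, patio, pantry]
Visit closet; enqueue study, lab, hall → queue [attic, porch, vault, patio, pantry, study, lab, hall]
Visit attic; enqueue studio → queue [porch, vault, patio, pantry, study, lab, hall, studio]
Visit porch → queue [vault, patio, pantry, study, lab, hall, studio]
Visit vault → queue [patio, pantry, study, lab, hall, studio]
Visit patio → queue [pantry, study, lab, hall, studio]
Visit pantry → queue [study, lab, hall, studio]
Visit study → queue [lab, hall, studio]
Visit lab → queue [hall, studio]
Visit hall → queue [studio]
Visit studio → queue []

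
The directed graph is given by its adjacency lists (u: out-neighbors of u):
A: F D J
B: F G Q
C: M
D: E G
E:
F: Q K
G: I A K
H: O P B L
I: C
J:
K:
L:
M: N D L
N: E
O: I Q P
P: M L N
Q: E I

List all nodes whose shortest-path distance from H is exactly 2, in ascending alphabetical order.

Level 0: H
Level 1: B, L, O, P
Level 2: F, G, I, M, N, Q
Level 3: A, C, D, E, K
Level 4: J

F, G, I, M, N, Q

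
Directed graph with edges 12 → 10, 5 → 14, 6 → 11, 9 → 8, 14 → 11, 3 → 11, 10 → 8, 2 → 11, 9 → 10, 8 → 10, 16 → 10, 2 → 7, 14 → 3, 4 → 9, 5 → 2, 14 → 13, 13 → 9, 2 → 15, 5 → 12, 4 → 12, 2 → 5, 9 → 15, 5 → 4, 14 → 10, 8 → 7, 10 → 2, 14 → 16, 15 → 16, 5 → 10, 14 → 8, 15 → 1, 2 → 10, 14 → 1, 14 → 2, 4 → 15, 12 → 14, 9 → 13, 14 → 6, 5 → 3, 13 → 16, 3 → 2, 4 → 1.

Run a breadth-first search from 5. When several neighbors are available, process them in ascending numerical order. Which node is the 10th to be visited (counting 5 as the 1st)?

Visit 5; enqueue 2, 3, 4, 10, 12, 14 → queue [2, 3, 4, 10, 12, 14]
Visit 2; enqueue 7, 11, 15 → queue [3, 4, 10, 12, 14, 7, 11, 15]
Visit 3 → queue [4, 10, 12, 14, 7, 11, 15]
Visit 4; enqueue 1, 9 → queue [10, 12, 14, 7, 11, 15, 1, 9]
Visit 10; enqueue 8 → queue [12, 14, 7, 11, 15, 1, 9, 8]
Visit 12 → queue [14, 7, 11, 15, 1, 9, 8]
Visit 14; enqueue 6, 13, 16 → queue [7, 11, 15, 1, 9, 8, 6, 13, 16]
Visit 7 → queue [11, 15, 1, 9, 8, 6, 13, 16]
Visit 11 → queue [15, 1, 9, 8, 6, 13, 16]
Visit 15 → queue [1, 9, 8, 6, 13, 16]
Visit 1 → queue [9, 8, 6, 13, 16]
Visit 9 → queue [8, 6, 13, 16]
Visit 8 → queue [6, 13, 16]
Visit 6 → queue [13, 16]
Visit 13 → queue [16]
Visit 16 → queue []

Visit order: 5, 2, 3, 4, 10, 12, 14, 7, 11, 15, 1, 9, 8, 6, 13, 16

15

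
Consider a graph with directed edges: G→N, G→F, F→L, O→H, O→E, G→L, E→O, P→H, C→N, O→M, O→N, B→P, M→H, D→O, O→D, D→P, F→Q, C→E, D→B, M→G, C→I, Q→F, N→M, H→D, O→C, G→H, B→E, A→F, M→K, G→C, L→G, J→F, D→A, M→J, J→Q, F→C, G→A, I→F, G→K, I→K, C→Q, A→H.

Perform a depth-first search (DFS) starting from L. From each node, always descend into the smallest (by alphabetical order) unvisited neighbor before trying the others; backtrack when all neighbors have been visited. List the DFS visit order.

L, G, A, F, C, E, O, D, B, P, H, M, J, Q, K, N, I

Visit L
L → G
G → A
A → F
F → C
C → E
E → O
O → D
D → B
B → P
P → H
O → M
M → J
J → Q
M → K
O → N
C → I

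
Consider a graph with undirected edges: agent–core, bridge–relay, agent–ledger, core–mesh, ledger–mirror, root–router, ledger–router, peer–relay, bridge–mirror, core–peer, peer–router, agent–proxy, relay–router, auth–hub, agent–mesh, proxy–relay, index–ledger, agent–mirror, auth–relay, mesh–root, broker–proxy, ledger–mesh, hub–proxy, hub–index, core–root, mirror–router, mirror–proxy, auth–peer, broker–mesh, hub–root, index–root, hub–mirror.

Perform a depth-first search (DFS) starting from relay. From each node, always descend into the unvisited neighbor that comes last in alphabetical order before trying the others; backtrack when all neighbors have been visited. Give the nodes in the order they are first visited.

Visit relay
relay → router
router → root
root → mesh
mesh → ledger
ledger → mirror
mirror → proxy
proxy → hub
hub → index
hub → auth
auth → peer
peer → core
core → agent
proxy → broker
mirror → bridge

relay, router, root, mesh, ledger, mirror, proxy, hub, index, auth, peer, core, agent, broker, bridge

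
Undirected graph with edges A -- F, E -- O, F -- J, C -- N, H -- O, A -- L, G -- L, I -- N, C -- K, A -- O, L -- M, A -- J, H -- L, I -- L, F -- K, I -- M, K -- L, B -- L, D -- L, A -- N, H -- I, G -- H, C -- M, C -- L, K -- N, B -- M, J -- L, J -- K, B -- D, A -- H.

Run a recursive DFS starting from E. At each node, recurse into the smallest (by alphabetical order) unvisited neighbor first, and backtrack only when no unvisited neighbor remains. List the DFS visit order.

Visit E
E → O
O → A
A → F
F → J
J → K
K → C
C → L
L → B
B → D
B → M
M → I
I → H
H → G
I → N

E O A F J K C L B D M I H G N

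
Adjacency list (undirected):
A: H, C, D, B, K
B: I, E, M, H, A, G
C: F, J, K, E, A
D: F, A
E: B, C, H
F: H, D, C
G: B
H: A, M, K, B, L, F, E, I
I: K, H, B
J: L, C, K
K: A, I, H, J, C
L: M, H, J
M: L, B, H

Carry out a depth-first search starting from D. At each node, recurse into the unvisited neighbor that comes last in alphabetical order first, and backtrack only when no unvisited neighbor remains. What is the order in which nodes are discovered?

D, F, H, M, L, J, K, I, B, G, E, C, A

Visit D
D → F
F → H
H → M
M → L
L → J
J → K
K → I
I → B
B → G
B → E
E → C
C → A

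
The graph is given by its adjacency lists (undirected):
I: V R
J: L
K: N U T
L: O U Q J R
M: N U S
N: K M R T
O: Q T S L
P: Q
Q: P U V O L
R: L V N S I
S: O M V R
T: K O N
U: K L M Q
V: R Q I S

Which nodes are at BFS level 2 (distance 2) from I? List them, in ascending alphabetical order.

Level 0: I
Level 1: R, V
Level 2: L, N, Q, S
Level 3: J, K, M, O, P, T, U

L, N, Q, S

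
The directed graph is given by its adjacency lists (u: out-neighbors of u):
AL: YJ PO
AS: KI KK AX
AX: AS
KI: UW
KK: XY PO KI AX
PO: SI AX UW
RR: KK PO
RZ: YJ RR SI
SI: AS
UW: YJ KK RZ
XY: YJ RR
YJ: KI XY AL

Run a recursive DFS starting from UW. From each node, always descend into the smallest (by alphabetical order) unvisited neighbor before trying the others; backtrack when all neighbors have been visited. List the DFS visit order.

Visit UW
UW → KK
KK → AX
AX → AS
AS → KI
KK → PO
PO → SI
KK → XY
XY → RR
XY → YJ
YJ → AL
UW → RZ

UW, KK, AX, AS, KI, PO, SI, XY, RR, YJ, AL, RZ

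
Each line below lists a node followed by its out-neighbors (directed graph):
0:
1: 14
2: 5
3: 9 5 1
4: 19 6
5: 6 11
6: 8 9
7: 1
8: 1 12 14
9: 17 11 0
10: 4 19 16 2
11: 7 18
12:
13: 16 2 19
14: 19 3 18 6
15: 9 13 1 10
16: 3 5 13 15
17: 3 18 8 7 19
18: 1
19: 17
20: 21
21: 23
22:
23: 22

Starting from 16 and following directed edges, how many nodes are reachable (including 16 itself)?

20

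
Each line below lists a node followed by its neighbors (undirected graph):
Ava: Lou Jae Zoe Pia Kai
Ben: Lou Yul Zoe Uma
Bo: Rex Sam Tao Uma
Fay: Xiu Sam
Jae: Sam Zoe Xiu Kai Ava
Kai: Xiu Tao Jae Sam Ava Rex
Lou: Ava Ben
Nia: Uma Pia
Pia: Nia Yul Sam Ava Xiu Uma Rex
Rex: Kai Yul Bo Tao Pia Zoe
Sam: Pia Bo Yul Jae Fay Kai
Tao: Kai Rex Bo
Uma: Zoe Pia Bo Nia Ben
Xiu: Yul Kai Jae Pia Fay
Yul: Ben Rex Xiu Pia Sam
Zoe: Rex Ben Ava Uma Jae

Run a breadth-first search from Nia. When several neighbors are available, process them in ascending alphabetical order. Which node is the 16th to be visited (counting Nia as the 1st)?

Fay

Visit Nia; enqueue Pia, Uma → queue [Pia, Uma]
Visit Pia; enqueue Ava, Rex, Sam, Xiu, Yul → queue [Uma, Ava, Rex, Sam, Xiu, Yul]
Visit Uma; enqueue Ben, Bo, Zoe → queue [Ava, Rex, Sam, Xiu, Yul, Ben, Bo, Zoe]
Visit Ava; enqueue Jae, Kai, Lou → queue [Rex, Sam, Xiu, Yul, Ben, Bo, Zoe, Jae, Kai, Lou]
Visit Rex; enqueue Tao → queue [Sam, Xiu, Yul, Ben, Bo, Zoe, Jae, Kai, Lou, Tao]
Visit Sam; enqueue Fay → queue [Xiu, Yul, Ben, Bo, Zoe, Jae, Kai, Lou, Tao, Fay]
Visit Xiu → queue [Yul, Ben, Bo, Zoe, Jae, Kai, Lou, Tao, Fay]
Visit Yul → queue [Ben, Bo, Zoe, Jae, Kai, Lou, Tao, Fay]
Visit Ben → queue [Bo, Zoe, Jae, Kai, Lou, Tao, Fay]
Visit Bo → queue [Zoe, Jae, Kai, Lou, Tao, Fay]
Visit Zoe → queue [Jae, Kai, Lou, Tao, Fay]
Visit Jae → queue [Kai, Lou, Tao, Fay]
Visit Kai → queue [Lou, Tao, Fay]
Visit Lou → queue [Tao, Fay]
Visit Tao → queue [Fay]
Visit Fay → queue []

Visit order: Nia, Pia, Uma, Ava, Rex, Sam, Xiu, Yul, Ben, Bo, Zoe, Jae, Kai, Lou, Tao, Fay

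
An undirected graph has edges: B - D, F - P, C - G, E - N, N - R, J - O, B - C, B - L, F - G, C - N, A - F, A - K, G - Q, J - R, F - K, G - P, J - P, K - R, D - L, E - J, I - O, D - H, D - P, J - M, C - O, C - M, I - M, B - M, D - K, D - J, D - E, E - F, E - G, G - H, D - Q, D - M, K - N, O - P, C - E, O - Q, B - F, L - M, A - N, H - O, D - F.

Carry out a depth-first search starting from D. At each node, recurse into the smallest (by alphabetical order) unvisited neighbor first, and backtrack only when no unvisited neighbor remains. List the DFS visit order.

D, B, C, E, F, A, K, N, R, J, M, I, O, H, G, P, Q, L

Visit D
D → B
B → C
C → E
E → F
F → A
A → K
K → N
N → R
R → J
J → M
M → I
I → O
O → H
H → G
G → P
G → Q
M → L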